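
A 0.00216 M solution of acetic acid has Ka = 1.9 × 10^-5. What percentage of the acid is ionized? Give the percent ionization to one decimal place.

CH3COOH ⇌ CH3COO- + H+; let x = [H+] at equilibrium.
Ka = x²/(C₀ − x); solving the quadratic gives x = 1.93 × 10^-4 M.
Fraction ionized = 1.93 × 10^-4 / 0.00216 = 0.0894 → 8.9%

8.9%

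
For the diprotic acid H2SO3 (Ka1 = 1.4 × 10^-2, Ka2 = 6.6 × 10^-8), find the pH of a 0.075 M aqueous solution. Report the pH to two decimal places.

pH = 1.58

Ka1 ≫ Ka2, so treat the first dissociation as the only significant source of H+.
Ka1 = x²/(0.075 − x) = 1.4 × 10^-2
Solving the quadratic: x = (−Ka1 + √(Ka1² + 4·Ka1·C₀))/2 = 2.62 × 10^-2 M
pH = −log(2.62 × 10^-2) = 1.58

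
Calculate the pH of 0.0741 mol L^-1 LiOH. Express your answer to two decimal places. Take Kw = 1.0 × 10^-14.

pH = 12.87

LiOH is a strong base; [OH-] = 0.0741 M.
pOH = -log(0.0741) = 1.13
pH = 14.00 - 1.13 = 12.87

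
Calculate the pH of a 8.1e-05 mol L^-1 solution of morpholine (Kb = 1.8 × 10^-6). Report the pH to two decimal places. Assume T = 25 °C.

pH = 9.05

C4H8ONH + H2O ⇌ C4H8ONH2+ + OH-
Let x = [OH-] at equilibrium. Kb = x²/(8.1e-05 − x).
x is not negligible relative to C₀; solve x² + 1.8e-06·x − 1.46e-10 = 0.
x = (−Kb + √(Kb² + 4·Kb·C₀))/2 = 1.12 × 10^-5 M
pOH = 4.95, so pH = 14.00 − pOH = 9.05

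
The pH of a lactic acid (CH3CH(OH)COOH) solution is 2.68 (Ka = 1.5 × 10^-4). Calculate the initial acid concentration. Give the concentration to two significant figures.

C₀ = 3.1 × 10^-2 M

[H+] = 10^(-2.68) = 2.09 × 10^-3 M = x
Ka = x²/(C₀ − x) ⇒ C₀ = x + x²/Ka
C₀ = 2.09 × 10^-3 + (2.09 × 10^-3)²/(1.5 × 10^-4) = 3.12 × 10^-2 M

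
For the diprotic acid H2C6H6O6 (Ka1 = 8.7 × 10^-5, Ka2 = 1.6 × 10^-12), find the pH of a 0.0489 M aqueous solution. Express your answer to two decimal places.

Ka1 ≫ Ka2, so treat the first dissociation as the only significant source of H+.
Ka1 = x²/(0.0489 − x) = 8.7 × 10^-5
x ≈ √(8.7 × 10^-5 × 0.0489) = 2.06 × 10^-3 M
pH = −log(2.06 × 10^-3) = 2.69

pH = 2.69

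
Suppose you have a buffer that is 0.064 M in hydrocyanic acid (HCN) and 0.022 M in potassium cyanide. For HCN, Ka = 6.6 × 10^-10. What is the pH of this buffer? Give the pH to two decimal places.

pKa = −log(6.6 × 10^-10) = 9.180
Using pH = pKa + log([base]/[acid]) with [base]/[acid] = 0.022/0.064:
pH = 9.180 + (-0.464) = 8.72

pH = 8.72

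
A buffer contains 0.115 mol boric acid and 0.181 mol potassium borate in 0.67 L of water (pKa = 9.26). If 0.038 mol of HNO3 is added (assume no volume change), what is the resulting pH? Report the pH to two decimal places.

After neutralization: n(B(OH)3) = 0.153 mol, n(B(OH)4-) = 0.143 mol.
pH = pKa + log(n_B(OH)4-/n_B(OH)3) = 9.26 + log(0.143/0.153) = 9.26 + (-0.029)

pH = 9.23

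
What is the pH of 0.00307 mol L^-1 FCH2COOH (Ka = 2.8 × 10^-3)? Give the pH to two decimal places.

pH = 2.73

FCH2COOH ⇌ FCH2COO- + H+
From the ICE table, Ka = [H+]²/(0.00307 − [H+]) = 2.8 × 10^-3.
The 5% rule fails; solving [H+]² + Ka·[H+] − Ka·C₀ = 0 exactly:
[H+] = (−Ka + √(Ka² + 4·Ka·C₀))/2 = 1.85 × 10^-3 M
pH = −log[H+] = −log(1.85 × 10^-3) = 2.73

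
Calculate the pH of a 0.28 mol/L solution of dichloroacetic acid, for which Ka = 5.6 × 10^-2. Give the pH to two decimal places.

pH = 1.00

Cl2CHCOOH ⇌ Cl2CHCOO- + H+
Let x = [H+] at equilibrium. Ka = x²/(0.28 − x).
Here C₀/Ka ≈ 5, so the small-x approximation fails. Use the quadratic:
x = [−0.056 + √(0.056² + 0.0627)]/2 = 1.00 × 10^-1 M
pH = −log(1.00 × 10^-1) = 1.00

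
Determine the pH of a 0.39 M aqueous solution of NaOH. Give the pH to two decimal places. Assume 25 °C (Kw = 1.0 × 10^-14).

pH = 13.59

NaOH is a strong base; [OH-] = 0.39 M.
pOH = -log(0.39) = 0.41
pH = 14.00 - 0.41 = 13.59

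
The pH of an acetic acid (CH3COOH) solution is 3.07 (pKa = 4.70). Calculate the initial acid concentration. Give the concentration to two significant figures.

C₀ = 3.7 × 10^-2 M

[H+] = 10^(-3.07) = 8.51 × 10^-4 M = x
Ka = 10^(−4.70) = 2.00 × 10^-5
Ka = x²/(C₀ − x) ⇒ C₀ = x + x²/Ka
C₀ = 8.51 × 10^-4 + (8.51 × 10^-4)²/(2.00 × 10^-5) = 3.71 × 10^-2 M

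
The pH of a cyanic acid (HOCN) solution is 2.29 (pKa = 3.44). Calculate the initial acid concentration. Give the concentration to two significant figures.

[H+] = 10^(-2.29) = 5.13 × 10^-3 M = x
Ka = 10^(−3.44) = 3.63 × 10^-4
Ka = x²/(C₀ − x) ⇒ C₀ = x + x²/Ka
C₀ = 5.13 × 10^-3 + (5.13 × 10^-3)²/(3.63 × 10^-4) = 7.76 × 10^-2 M

C₀ = 7.8 × 10^-2 M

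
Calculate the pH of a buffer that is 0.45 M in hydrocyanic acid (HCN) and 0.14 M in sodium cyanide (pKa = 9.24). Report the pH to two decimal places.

pH = 8.73

Using pH = pKa + log([base]/[acid]) with [base]/[acid] = 0.14/0.45:
pH = 9.24 + (-0.507) = 8.73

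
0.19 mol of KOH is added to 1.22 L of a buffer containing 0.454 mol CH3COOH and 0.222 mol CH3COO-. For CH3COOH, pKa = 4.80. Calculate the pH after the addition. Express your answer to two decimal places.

OH- converts CH3COOH to CH3COO-: CH3COOH → 0.264 mol, CH3COO- → 0.412 mol.
pH = pKa + log([A⁻]/[HA]) = 4.80 + log(0.412/0.264) = 4.80 +0.193

pH = 4.99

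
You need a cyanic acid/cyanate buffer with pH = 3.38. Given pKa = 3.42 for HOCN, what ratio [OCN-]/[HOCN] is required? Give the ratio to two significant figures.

ratio = 0.91

pH = pKa + log(r) ⇒ log(r) = 3.38 − 3.42 = -0.04
r = [OCN-]/[HOCN] = 10^(-0.04) = 0.912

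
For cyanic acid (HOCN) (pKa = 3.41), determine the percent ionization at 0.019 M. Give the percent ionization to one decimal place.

13.3%

HOCN ⇌ OCN- + H+; let x = [H+] at equilibrium.
Ka = 10^(−3.41) = 3.89 × 10^-4
Ka = x²/(C₀ − x); solving the quadratic gives x = 2.53 × 10^-3 M.
% ionization = x/C₀ × 100% = 2.53 × 10^-3/0.019 × 100% = 13.3%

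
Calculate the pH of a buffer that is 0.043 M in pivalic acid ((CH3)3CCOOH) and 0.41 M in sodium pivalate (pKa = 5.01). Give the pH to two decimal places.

Using pH = pKa + log([base]/[acid]) with [base]/[acid] = 0.41/0.043:
pH = 5.01 + (+0.979) = 5.99

pH = 5.99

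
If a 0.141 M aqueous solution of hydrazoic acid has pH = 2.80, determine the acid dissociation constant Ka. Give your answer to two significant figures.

Ka = 1.8 × 10^-5

[H+] = 10^(-2.80) = 1.58 × 10^-3 M
At equilibrium [HA] = 0.141 − 1.58 × 10^-3 = 1.39 × 10^-1 M
Ka = [H+][A-]/[HA] = (1.58 × 10^-3)² / 1.39 × 10^-1 = 1.8 × 10^-5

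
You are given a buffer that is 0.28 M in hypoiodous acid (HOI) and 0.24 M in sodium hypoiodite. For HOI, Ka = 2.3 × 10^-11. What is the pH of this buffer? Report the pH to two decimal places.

pKa = −log(2.3 × 10^-11) = 10.638
Using pH = pKa + log([base]/[acid]) with [base]/[acid] = 0.24/0.28:
pH = 10.638 + (-0.067) = 10.57

pH = 10.57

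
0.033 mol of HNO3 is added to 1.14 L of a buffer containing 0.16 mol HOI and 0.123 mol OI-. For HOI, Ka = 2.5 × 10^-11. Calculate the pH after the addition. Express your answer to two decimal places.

pH = 10.27

After neutralization: n(HOI) = 0.193 mol, n(OI-) = 0.09 mol.
pKa = −log(2.5 × 10^-11) = 10.602
Henderson–Hasselbalch with mole ratio 0.09/0.193: pH = 10.602 + (-0.331)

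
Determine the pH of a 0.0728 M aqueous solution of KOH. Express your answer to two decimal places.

pH = 12.86

KOH is a strong base; [OH-] = 0.0728 M.
pOH = -log(0.0728) = 1.14
pH = 14.00 - 1.14 = 12.86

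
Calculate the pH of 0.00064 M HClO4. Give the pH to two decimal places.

pH = 3.19

HClO4 is a strong acid and dissociates completely, so [H+] = 0.00064 M.
pH = -log(0.00064) = 3.19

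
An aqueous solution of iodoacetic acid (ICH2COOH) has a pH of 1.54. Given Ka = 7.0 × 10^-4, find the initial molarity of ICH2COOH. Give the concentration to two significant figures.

[H+] = 10^(-1.54) = 2.88 × 10^-2 M = x
Ka = x²/(C₀ − x) ⇒ C₀ = x + x²/Ka
C₀ = 2.88 × 10^-2 + (2.88 × 10^-2)²/(7.0 × 10^-4) = 1.21 M

C₀ = 1.2 M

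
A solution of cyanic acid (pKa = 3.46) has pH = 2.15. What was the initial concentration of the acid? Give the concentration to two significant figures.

C₀ = 1.5 × 10^-1 M

[H+] = 10^(-2.15) = 7.08 × 10^-3 M = x
Ka = 10^(−3.46) = 3.47 × 10^-4
Ka = x²/(C₀ − x) ⇒ C₀ = x + x²/Ka
C₀ = 7.08 × 10^-3 + (7.08 × 10^-3)²/(3.47 × 10^-4) = 1.52 × 10^-1 M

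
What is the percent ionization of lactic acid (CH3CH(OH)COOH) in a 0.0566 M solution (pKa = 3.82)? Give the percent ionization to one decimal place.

CH3CH(OH)COOH ⇌ CH3CH(OH)COO- + H+; let x = [H+] at equilibrium.
Ka = 10^(−3.82) = 1.51 × 10^-4
Ka = x²/(C₀ − x); solving the quadratic gives x = 2.85 × 10^-3 M.
% ionization = x/C₀ × 100% = 2.85 × 10^-3/0.0566 × 100% = 5.0%

5.0%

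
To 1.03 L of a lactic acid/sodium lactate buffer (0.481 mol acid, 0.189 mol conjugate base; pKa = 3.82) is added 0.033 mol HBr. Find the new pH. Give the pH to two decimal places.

Added H+ converts CH3CH(OH)COO- to CH3CH(OH)COOH: CH3CH(OH)COOH → 0.514 mol, CH3CH(OH)COO- → 0.156 mol.
pH = pKa + log([A⁻]/[HA]) = 3.82 + log(0.156/0.514) = 3.82 -0.518

pH = 3.30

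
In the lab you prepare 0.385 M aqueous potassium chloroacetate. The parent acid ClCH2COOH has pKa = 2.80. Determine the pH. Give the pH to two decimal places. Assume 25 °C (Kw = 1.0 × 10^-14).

ClCH2COO- is the conjugate base of the weak acid ClCH2COOH.
Ka = 10^(−2.80) = 1.58 × 10^-3
Kb = Kw/Ka = 1.0×10^-14 / 1.58 × 10^-3 = 6.33 × 10^-12
Kb = x²/(0.385 − x) = 6.33 × 10^-12
Assume x ≪ 0.385: x ≈ √(6.33 × 10^-12 × 0.385) = 1.56 × 10^-6 M
(x/C₀ = 0.00041% < 5%, so the approximation holds.)
pOH = 5.81, so pH = 14.00 − pOH = 8.19

pH = 8.19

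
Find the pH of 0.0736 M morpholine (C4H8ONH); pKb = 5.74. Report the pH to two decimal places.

pH = 10.56

C4H8ONH + H2O ⇌ C4H8ONH2+ + OH-
Kb = 10^(−5.74) = 1.82 × 10^-6
Let x = [OH-] at equilibrium. Kb = x²/(0.0736 − x).
Neglecting x in the denominator: x = √(1.82 × 10^-6 × 0.0736) = 3.66 × 10^-4 M
Check: 0.5% ionized — well under 5%, approximation valid.
pOH = −log(3.66 × 10^-4) = 3.44; pH = 14.00 − 3.44 = 10.56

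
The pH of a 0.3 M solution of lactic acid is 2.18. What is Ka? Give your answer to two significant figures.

[H+] = 10^(-2.18) = 6.61 × 10^-3 M
At equilibrium [HA] = 0.3 − 6.61 × 10^-3 = 2.93 × 10^-1 M
Ka = [H+][A-]/[HA] = (6.61 × 10^-3)² / 2.93 × 10^-1 = 1.5 × 10^-4

Ka = 1.5 × 10^-4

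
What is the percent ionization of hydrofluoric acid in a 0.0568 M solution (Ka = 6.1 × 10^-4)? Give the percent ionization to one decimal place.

HF ⇌ F- + H+; let x = [H+] at equilibrium.
Solve x² + 0.00061x − 3.46e-05 = 0 → x = 5.59 × 10^-3 M
Fraction ionized = 5.59 × 10^-3 / 0.0568 = 0.0984 → 9.8%

9.8%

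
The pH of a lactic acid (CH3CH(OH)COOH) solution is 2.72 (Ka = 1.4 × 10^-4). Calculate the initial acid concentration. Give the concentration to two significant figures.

[H+] = 10^(-2.72) = 1.91 × 10^-3 M = x
Ka = x²/(C₀ − x) ⇒ C₀ = x + x²/Ka
C₀ = 1.91 × 10^-3 + (1.91 × 10^-3)²/(1.4 × 10^-4) = 2.80 × 10^-2 M

C₀ = 2.8 × 10^-2 M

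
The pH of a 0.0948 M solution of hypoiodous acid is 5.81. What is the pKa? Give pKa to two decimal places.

pKa = 10.60

[H+] = 10^(-5.81) = 1.55 × 10^-6 M
At equilibrium [HA] = 0.0948 − 1.55 × 10^-6 = 9.48 × 10^-2 M
Ka = [H+][A-]/[HA] = (1.55 × 10^-6)² / 9.48 × 10^-2 = 2.53 × 10^-11
pKa = -log(2.53 × 10^-11) = 10.60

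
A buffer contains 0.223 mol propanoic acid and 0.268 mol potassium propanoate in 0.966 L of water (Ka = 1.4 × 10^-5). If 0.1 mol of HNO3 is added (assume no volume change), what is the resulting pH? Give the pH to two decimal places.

pH = 4.57

After neutralization: n(CH3CH2COOH) = 0.323 mol, n(CH3CH2COO-) = 0.168 mol.
pKa = −log(1.4 × 10^-5) = 4.854
Henderson–Hasselbalch with mole ratio 0.168/0.323: pH = 4.854 + (-0.284)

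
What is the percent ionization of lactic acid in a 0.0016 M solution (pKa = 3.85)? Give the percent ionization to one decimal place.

25.6%

CH3CH(OH)COOH ⇌ CH3CH(OH)COO- + H+; let x = [H+] at equilibrium.
Ka = 10^(−3.85) = 1.41 × 10^-4
Ka = x²/(C₀ − x); solving the quadratic gives x = 4.10 × 10^-4 M.
Fraction ionized = 4.10 × 10^-4 / 0.0016 = 0.2562 → 25.6%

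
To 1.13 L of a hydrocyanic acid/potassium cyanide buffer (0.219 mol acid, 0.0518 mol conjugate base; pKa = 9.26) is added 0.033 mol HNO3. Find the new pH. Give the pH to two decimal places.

Added H+ converts CN- to HCN: HCN → 0.252 mol, CN- → 0.0188 mol.
pH = pKa + log(n_CN-/n_HCN) = 9.26 + log(0.0188/0.252) = 9.26 + (-1.127)

pH = 8.13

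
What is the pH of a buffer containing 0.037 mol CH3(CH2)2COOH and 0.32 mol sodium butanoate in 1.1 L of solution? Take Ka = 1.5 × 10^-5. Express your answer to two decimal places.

pH = 5.76

pKa = −log(1.5 × 10^-5) = 4.824
pH = pKa + log([A⁻]/[HA]) = 4.824 + log(0.32/0.037)
pH = 4.824 + (+0.937) = 5.76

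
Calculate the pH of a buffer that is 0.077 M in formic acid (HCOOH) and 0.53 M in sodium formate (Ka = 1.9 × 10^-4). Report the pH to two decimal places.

pKa = −log(1.9 × 10^-4) = 3.721
pH = pKa + log([A⁻]/[HA]) = 3.721 + log(0.53/0.077)
pH = 3.721 + (+0.838) = 4.56

pH = 4.56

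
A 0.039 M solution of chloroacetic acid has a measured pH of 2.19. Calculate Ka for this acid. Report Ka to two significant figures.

Ka = 1.3 × 10^-3

[H+] = 10^(-2.19) = 6.46 × 10^-3 M
At equilibrium [HA] = 0.039 − 6.46 × 10^-3 = 3.25 × 10^-2 M
Ka = [H+][A-]/[HA] = (6.46 × 10^-3)² / 3.25 × 10^-2 = 1.3 × 10^-3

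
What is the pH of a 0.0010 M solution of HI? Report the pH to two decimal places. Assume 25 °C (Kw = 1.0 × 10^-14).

HI is a strong acid and dissociates completely, so [H+] = 0.0010 M.
pH = -log(0.001) = 3.00

pH = 3.00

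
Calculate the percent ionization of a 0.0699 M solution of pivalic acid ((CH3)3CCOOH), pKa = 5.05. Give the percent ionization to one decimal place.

1.1%

(CH3)3CCOOH ⇌ (CH3)3CCOO- + H+; let x = [H+] at equilibrium.
Ka = 10^(−5.05) = 8.91 × 10^-6
x ≈ √(Ka·C₀) = √(8.91 × 10^-6 × 0.0699) = 7.89 × 10^-4 M
Fraction ionized = 7.89 × 10^-4 / 0.0699 = 0.0113 → 1.1%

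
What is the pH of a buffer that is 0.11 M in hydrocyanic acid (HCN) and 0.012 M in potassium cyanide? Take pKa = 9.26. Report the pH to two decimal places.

pH = 8.30

Using pH = pKa + log([base]/[acid]) with [base]/[acid] = 0.012/0.11:
pH = 9.26 + (-0.962) = 8.30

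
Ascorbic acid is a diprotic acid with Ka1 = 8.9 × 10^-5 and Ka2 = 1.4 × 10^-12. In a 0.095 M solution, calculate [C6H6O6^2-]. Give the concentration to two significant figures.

1.4 × 10^-12 M

First ionization gives [H+] ≈ [HC6H6O6-] = 2.91 × 10^-3 M.
Second step: Ka2 = [H+][C6H6O6^2-]/[HC6H6O6-] ≈ [C6H6O6^2-] (since [H+] ≈ [HC6H6O6-]).
So [C6H6O6^2-] ≈ Ka2.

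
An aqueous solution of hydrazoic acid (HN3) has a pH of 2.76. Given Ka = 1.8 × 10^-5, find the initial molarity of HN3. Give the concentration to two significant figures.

C₀ = 1.7 × 10^-1 M

[H+] = 10^(-2.76) = 1.74 × 10^-3 M = x
Ka = x²/(C₀ − x) ⇒ C₀ = x + x²/Ka
C₀ = 1.74 × 10^-3 + (1.74 × 10^-3)²/(1.8 × 10^-5) = 1.70 × 10^-1 M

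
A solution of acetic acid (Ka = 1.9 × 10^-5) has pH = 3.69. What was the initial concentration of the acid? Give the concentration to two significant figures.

C₀ = 2.4 × 10^-3 M

[H+] = 10^(-3.69) = 2.04 × 10^-4 M = x
Ka = x²/(C₀ − x) ⇒ C₀ = x + x²/Ka
C₀ = 2.04 × 10^-4 + (2.04 × 10^-4)²/(1.9 × 10^-5) = 2.39 × 10^-3 M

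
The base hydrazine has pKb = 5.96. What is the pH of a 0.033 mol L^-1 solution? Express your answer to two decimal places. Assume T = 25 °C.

pH = 10.28

N2H4 + H2O ⇌ N2H5+ + OH-
Kb = 10^(−5.96) = 1.10 × 10^-6
Kb = [OH-]²/(0.033 − [OH-]) = 1.10 × 10^-6
Neglecting [OH-] in the denominator: [OH-] = √(1.10 × 10^-6 × 0.033) = 1.91 × 10^-4 M
([OH-]/C₀ = 0.58% < 5%, so the approximation holds.)
pOH = 3.72, so pH = 14.00 − pOH = 10.28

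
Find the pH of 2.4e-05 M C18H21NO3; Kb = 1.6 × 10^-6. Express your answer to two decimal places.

pH = 8.74

C18H21NO3 + H2O ⇌ C18H22NO3+ + OH-
From the ICE table, Kb = x²/(2.4e-05 − x) = 1.6 × 10^-6.
Here C₀/Kb ≈ 15, so the small-x approximation fails. Use the quadratic:
x = [−1.6e-06 + √(1.6e-06² + 1.54e-10)]/2 = 5.45 × 10^-6 M
pOH = 5.26, so pH = 14.00 − pOH = 8.74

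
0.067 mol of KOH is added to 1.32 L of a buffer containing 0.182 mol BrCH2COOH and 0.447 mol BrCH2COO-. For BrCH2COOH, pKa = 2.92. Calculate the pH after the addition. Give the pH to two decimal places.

pH = 3.57

OH- converts BrCH2COOH to BrCH2COO-: BrCH2COOH → 0.115 mol, BrCH2COO- → 0.514 mol.
pH = pKa + log(n_BrCH2COO-/n_BrCH2COOH) = 2.92 + log(0.514/0.115) = 2.92 + (+0.650)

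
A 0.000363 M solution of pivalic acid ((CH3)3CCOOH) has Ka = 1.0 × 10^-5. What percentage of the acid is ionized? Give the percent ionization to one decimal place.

15.3%

(CH3)3CCOOH ⇌ (CH3)3CCOO- + H+; let x = [H+] at equilibrium.
Ka = x²/(C₀ − x); solving the quadratic gives x = 5.55 × 10^-5 M.
Fraction ionized = 5.55 × 10^-5 / 0.000363 = 0.1529 → 15.3%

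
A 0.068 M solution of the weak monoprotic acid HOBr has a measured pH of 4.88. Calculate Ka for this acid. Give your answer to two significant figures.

[H+] = 10^(-4.88) = 1.32 × 10^-5 M
At equilibrium [HA] = 0.068 − 1.32 × 10^-5 = 6.80 × 10^-2 M
Ka = [H+][A-]/[HA] = (1.32 × 10^-5)² / 6.80 × 10^-2 = 2.6 × 10^-9

Ka = 2.6 × 10^-9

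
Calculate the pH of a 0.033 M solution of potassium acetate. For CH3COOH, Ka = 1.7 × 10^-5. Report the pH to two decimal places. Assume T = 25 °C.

pH = 8.64

CH3COO- is the conjugate base of the weak acid CH3COOH.
Kb = Kw/Ka = 1.0×10^-14 / 1.7 × 10^-5 = 5.88 × 10^-10
From the ICE table, Kb = x²/(0.033 − x) = 5.88 × 10^-10.
Neglecting x in the denominator: x = √(5.88 × 10^-10 × 0.033) = 4.40 × 10^-6 M
(x/C₀ = 0.013% < 5%, so the approximation holds.)
pOH = 5.36, so pH = 14.00 − pOH = 8.64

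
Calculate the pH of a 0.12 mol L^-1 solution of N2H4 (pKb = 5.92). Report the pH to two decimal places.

pH = 10.58

N2H4 + H2O ⇌ N2H5+ + OH-
Kb = 10^(−5.92) = 1.20 × 10^-6
From the ICE table, Kb = [OH-]²/(0.12 − [OH-]) = 1.20 × 10^-6.
Since Kb ≪ C₀, [OH-] ≈ √(Kb·C₀) = 3.79 × 10^-4 M.
Check: 0.32% ionized — well under 5%, approximation valid.
pOH = 3.42, so pH = 14.00 − pOH = 10.58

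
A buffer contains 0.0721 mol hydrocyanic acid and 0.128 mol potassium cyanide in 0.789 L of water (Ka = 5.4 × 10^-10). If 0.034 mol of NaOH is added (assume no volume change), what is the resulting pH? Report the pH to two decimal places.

pH = 9.90

After neutralization: n(HCN) = 0.0381 mol, n(CN-) = 0.162 mol.
pKa = −log(5.4 × 10^-10) = 9.268
pH = pKa + log([A⁻]/[HA]) = 9.268 + log(0.162/0.0381) = 9.268 +0.629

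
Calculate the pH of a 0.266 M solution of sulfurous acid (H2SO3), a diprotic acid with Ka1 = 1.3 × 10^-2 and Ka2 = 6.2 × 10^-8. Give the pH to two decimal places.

Ka1 ≫ Ka2, so treat the first dissociation as the only significant source of H+.
Ka1 = x²/(0.266 − x) = 1.3 × 10^-2
Solving the quadratic: x = (−Ka1 + √(Ka1² + 4·Ka1·C₀))/2 = 5.27 × 10^-2 M
pH = −log(5.27 × 10^-2) = 1.28

pH = 1.28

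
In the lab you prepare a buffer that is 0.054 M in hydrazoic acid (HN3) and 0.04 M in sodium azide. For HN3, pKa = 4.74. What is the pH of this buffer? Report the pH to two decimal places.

pH = 4.61

Henderson–Hasselbalch: pH = pKa + log([N3-]/[HN3]) = 4.74 + log(0.04/0.054)
pH = 4.74 + (-0.130) = 4.61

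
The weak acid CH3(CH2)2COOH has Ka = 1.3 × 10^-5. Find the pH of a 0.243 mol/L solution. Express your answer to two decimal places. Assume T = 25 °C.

pH = 2.75

CH3(CH2)2COOH ⇌ CH3(CH2)2COO- + H+
Ka = [H+]²/(0.243 − [H+]) = 1.3 × 10^-5
Assume [H+] ≪ 0.243: [H+] ≈ √(1.3 × 10^-5 × 0.243) = 1.78 × 10^-3 M
pH = −log[H+] = −log(1.78 × 10^-3) = 2.75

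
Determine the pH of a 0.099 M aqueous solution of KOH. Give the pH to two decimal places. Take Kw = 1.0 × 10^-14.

pH = 13.00

KOH is a strong base; [OH-] = 0.099 M.
pOH = -log(0.099) = 1.00
pH = 14.00 - 1.00 = 13.00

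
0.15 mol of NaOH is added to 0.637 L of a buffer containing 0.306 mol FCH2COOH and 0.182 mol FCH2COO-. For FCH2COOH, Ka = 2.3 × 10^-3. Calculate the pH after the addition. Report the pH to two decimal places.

OH- converts FCH2COOH to FCH2COO-: FCH2COOH → 0.156 mol, FCH2COO- → 0.332 mol.
pKa = −log(2.3 × 10^-3) = 2.638
pH = pKa + log(n_FCH2COO-/n_FCH2COOH) = 2.638 + log(0.332/0.156) = 2.638 + (+0.328)

pH = 2.97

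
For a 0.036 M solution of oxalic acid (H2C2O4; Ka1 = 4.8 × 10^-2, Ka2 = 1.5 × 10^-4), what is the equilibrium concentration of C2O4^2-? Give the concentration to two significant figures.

1.5 × 10^-4 M

First ionization gives [H+] ≈ [HC2O4-] = 2.40 × 10^-2 M.
Second step: Ka2 = [H+][C2O4^2-]/[HC2O4-] ≈ [C2O4^2-] (since [H+] ≈ [HC2O4-]).
So [C2O4^2-] ≈ Ka2.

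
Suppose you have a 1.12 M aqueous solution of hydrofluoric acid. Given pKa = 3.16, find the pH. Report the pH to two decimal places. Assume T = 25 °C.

pH = 1.56

HF ⇌ F- + H+
Ka = 10^(−3.16) = 6.92 × 10^-4
Let x = [H+] at equilibrium. Ka = x²/(1.12 − x).
Assume x ≪ 1.12: x ≈ √(6.92 × 10^-4 × 1.12) = 2.78 × 10^-2 M
pH = −log[H+] = −log(2.78 × 10^-2) = 1.56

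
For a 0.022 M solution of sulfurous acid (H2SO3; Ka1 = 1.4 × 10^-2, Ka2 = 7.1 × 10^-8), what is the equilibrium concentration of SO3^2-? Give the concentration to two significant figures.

First ionization gives [H+] ≈ [HSO3-] = 1.19 × 10^-2 M.
Second step: Ka2 = [H+][SO3^2-]/[HSO3-] ≈ [SO3^2-] (since [H+] ≈ [HSO3-]).
So [SO3^2-] ≈ Ka2.

7.1 × 10^-8 M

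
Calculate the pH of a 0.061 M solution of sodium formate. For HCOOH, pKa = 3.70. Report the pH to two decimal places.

HCOO- is the conjugate base of the weak acid HCOOH.
Ka = 10^(−3.70) = 2.00 × 10^-4
Kb = Kw/Ka = 1.0×10^-14 / 2.00 × 10^-4 = 5.00 × 10^-11
From the ICE table, Kb = x²/(0.061 − x) = 5.00 × 10^-11.
Since Kb ≪ C₀, x ≈ √(Kb·C₀) = 1.75 × 10^-6 M.
pOH = −log(1.75 × 10^-6) = 5.76; pH = 14.00 − 5.76 = 8.24

pH = 8.24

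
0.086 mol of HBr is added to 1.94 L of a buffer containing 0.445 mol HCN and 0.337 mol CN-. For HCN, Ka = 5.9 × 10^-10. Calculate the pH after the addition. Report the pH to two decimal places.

pH = 8.90

After neutralization: n(HCN) = 0.531 mol, n(CN-) = 0.251 mol.
pKa = −log(5.9 × 10^-10) = 9.229
Henderson–Hasselbalch with mole ratio 0.251/0.531: pH = 9.229 + (-0.325)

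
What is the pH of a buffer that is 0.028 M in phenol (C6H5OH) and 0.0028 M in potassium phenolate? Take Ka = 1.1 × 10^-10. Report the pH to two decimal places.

pKa = −log(1.1 × 10^-10) = 9.959
pH = pKa + log([A⁻]/[HA]) = 9.959 + log(0.0028/0.028)
pH = 9.959 + (-1.000) = 8.96

pH = 8.96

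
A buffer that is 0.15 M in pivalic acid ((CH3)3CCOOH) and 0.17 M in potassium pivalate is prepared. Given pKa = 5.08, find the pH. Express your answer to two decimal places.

Using pH = pKa + log([base]/[acid]) with [base]/[acid] = 0.17/0.15:
pH = 5.08 + (+0.054) = 5.13

pH = 5.13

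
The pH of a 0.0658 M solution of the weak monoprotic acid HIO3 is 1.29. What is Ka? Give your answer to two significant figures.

[H+] = 10^(-1.29) = 5.13 × 10^-2 M
At equilibrium [HA] = 0.0658 − 5.13 × 10^-2 = 1.45 × 10^-2 M
Ka = [H+][A-]/[HA] = (5.13 × 10^-2)² / 1.45 × 10^-2 = 1.8 × 10^-1

Ka = 1.8 × 10^-1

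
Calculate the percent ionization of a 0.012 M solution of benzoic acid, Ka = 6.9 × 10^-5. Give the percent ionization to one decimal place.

7.3%

C6H5COOH ⇌ C6H5COO- + H+; let x = [H+] at equilibrium.
Solve x² + 6.9e-05x − 8.28e-07 = 0 → x = 8.76 × 10^-4 M
Fraction ionized = 8.76 × 10^-4 / 0.012 = 0.0730 → 7.3%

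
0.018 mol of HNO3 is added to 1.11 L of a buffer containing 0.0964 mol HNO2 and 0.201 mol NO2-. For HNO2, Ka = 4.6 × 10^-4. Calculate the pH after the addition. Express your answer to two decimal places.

After neutralization: n(HNO2) = 0.114 mol, n(NO2-) = 0.183 mol.
pKa = −log(4.6 × 10^-4) = 3.337
pH = pKa + log(n_NO2-/n_HNO2) = 3.337 + log(0.183/0.114) = 3.337 + (+0.206)

pH = 3.54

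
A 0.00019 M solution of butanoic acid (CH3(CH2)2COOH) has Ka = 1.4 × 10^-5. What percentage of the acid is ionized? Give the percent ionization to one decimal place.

23.7%

CH3(CH2)2COOH ⇌ CH3(CH2)2COO- + H+; let x = [H+] at equilibrium.
Ka = x²/(C₀ − x); solving the quadratic gives x = 4.50 × 10^-5 M.
Fraction ionized = 4.50 × 10^-5 / 0.00019 = 0.2368 → 23.7%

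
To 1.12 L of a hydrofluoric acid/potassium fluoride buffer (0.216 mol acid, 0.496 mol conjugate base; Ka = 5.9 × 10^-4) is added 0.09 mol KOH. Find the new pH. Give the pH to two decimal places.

pH = 3.90

After neutralization: n(HF) = 0.126 mol, n(F-) = 0.586 mol.
pKa = −log(5.9 × 10^-4) = 3.229
pH = pKa + log([A⁻]/[HA]) = 3.229 + log(0.586/0.126) = 3.229 +0.668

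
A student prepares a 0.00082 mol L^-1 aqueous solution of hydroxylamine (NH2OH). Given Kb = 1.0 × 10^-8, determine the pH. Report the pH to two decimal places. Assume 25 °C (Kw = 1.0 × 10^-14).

pH = 8.46

NH2OH + H2O ⇌ NH3OH+ + OH-
From the ICE table, Kb = [OH-]²/(0.00082 − [OH-]) = 1.0 × 10^-8.
Assume [OH-] ≪ 0.00082: [OH-] ≈ √(1.0 × 10^-8 × 0.00082) = 2.86 × 10^-6 M
Check: 0.35% ionized — well under 5%, approximation valid.
pOH = 5.54, so pH = 14.00 − pOH = 8.46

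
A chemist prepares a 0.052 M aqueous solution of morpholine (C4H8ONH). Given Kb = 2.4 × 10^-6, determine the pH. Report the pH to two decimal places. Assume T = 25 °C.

C4H8ONH + H2O ⇌ C4H8ONH2+ + OH-
From the ICE table, Kb = x²/(0.052 − x) = 2.4 × 10^-6.
Since Kb ≪ C₀, x ≈ √(Kb·C₀) = 3.53 × 10^-4 M.
Check: 0.68% ionized — well under 5%, approximation valid.
pOH = 3.45, so pH = 14.00 − pOH = 10.55

pH = 10.55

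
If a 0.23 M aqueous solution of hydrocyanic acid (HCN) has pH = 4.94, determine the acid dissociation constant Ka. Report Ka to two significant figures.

Ka = 5.7 × 10^-10

[H+] = 10^(-4.94) = 1.15 × 10^-5 M
At equilibrium [HA] = 0.23 − 1.15 × 10^-5 = 2.30 × 10^-1 M
Ka = [H+][A-]/[HA] = (1.15 × 10^-5)² / 2.30 × 10^-1 = 5.8 × 10^-10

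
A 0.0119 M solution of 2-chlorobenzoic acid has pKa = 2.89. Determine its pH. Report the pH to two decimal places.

ClC6H4COOH ⇌ ClC6H4COO- + H+
Ka = 10^(−2.89) = 1.29 × 10^-3
From the ICE table, Ka = x²/(0.0119 − x) = 1.29 × 10^-3.
x is not negligible relative to C₀; solve x² + 0.00129·x − 1.54e-05 = 0.
x = (−Ka + √(Ka² + 4·Ka·C₀))/2 = 3.33 × 10^-3 M
pH = −log(3.33 × 10^-3) = 2.48

pH = 2.48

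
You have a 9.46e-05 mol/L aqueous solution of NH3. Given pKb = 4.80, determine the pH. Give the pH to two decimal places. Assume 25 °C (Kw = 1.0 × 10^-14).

pH = 9.50

NH3 + H2O ⇌ NH4+ + OH-
Kb = 10^(−4.80) = 1.58 × 10^-5
From the ICE table, Kb = x²/(9.46e-05 − x) = 1.58 × 10^-5.
x is not negligible relative to C₀; solve x² + 1.58e-05·x − 1.49e-09 = 0.
x = [−1.58e-05 + √(1.58e-05² + 5.98e-09)]/2 = 3.16 × 10^-5 M
pOH = 4.50, so pH = 14.00 − pOH = 9.50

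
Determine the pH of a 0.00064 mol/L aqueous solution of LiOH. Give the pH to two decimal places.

pH = 10.81

LiOH is a strong base; [OH-] = 0.00064 M.
pOH = -log(0.00064) = 3.19
pH = 14.00 - 3.19 = 10.81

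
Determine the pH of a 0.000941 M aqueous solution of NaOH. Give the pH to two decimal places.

NaOH is a strong base; [OH-] = 0.000941 M.
pOH = -log(0.000941) = 3.03
pH = 14.00 - 3.03 = 10.97

pH = 10.97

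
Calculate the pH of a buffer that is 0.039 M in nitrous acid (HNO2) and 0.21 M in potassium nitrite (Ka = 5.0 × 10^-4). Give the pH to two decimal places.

pH = 4.03

pKa = −log(5.0 × 10^-4) = 3.301
pH = pKa + log([A⁻]/[HA]) = 3.301 + log(0.21/0.039)
pH = 3.301 + (+0.731) = 4.03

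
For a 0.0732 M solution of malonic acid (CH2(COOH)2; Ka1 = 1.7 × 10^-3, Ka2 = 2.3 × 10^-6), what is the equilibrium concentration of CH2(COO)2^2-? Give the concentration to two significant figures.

2.3 × 10^-6 M

First ionization gives [H+] ≈ [CH2(COOH)COO-] = 1.03 × 10^-2 M.
Second step: Ka2 = [H+][CH2(COO)2^2-]/[CH2(COOH)COO-] ≈ [CH2(COO)2^2-] (since [H+] ≈ [CH2(COOH)COO-]).
So [CH2(COO)2^2-] ≈ Ka2.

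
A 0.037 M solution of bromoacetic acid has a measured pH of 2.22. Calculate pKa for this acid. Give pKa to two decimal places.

[H+] = 10^(-2.22) = 6.03 × 10^-3 M
At equilibrium [HA] = 0.037 − 6.03 × 10^-3 = 3.10 × 10^-2 M
Ka = [H+][A-]/[HA] = (6.03 × 10^-3)² / 3.10 × 10^-2 = 1.17 × 10^-3
pKa = -log(1.17 × 10^-3) = 2.93

pKa = 2.93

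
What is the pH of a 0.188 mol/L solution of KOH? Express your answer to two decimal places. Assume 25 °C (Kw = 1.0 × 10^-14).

pH = 13.27

KOH is a strong base; [OH-] = 0.188 M.
pOH = -log(0.188) = 0.73
pH = 14.00 - 0.73 = 13.27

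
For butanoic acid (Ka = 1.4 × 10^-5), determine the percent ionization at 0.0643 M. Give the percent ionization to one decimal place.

CH3(CH2)2COOH ⇌ CH3(CH2)2COO- + H+; let x = [H+] at equilibrium.
x ≈ √(Ka·C₀) = √(1.4 × 10^-5 × 0.0643) = 9.49 × 10^-4 M
% ionization = x/C₀ × 100% = 9.49 × 10^-4/0.0643 × 100% = 1.5%

1.5%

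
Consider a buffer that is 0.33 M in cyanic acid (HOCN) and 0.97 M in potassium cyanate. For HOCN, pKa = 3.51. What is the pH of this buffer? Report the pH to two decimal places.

pH = pKa + log([A⁻]/[HA]) = 3.51 + log(0.97/0.33)
pH = 3.51 + (+0.468) = 3.98

pH = 3.98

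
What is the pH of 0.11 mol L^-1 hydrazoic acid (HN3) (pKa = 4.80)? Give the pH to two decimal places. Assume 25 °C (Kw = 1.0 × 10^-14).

HN3 ⇌ N3- + H+
Ka = 10^(−4.80) = 1.58 × 10^-5
Ka = [H+]²/(0.11 − [H+]) = 1.58 × 10^-5
Assume [H+] ≪ 0.11: [H+] ≈ √(1.58 × 10^-5 × 0.11) = 1.32 × 10^-3 M
([H+]/C₀ = 1.2% < 5%, so the approximation holds.)
pH = −log(1.32 × 10^-3) = 2.88

pH = 2.88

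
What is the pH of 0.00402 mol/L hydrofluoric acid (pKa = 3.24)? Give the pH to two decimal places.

HF ⇌ F- + H+
Ka = 10^(−3.24) = 5.75 × 10^-4
From the ICE table, Ka = [H+]²/(0.00402 − [H+]) = 5.75 × 10^-4.
Here C₀/Ka ≈ 6.99, so the small-[H+] approximation fails. Use the quadratic:
[H+] = (−Ka + √(Ka² + 4·Ka·C₀))/2 = 1.26 × 10^-3 M
pH = −log(1.26 × 10^-3) = 2.90

pH = 2.90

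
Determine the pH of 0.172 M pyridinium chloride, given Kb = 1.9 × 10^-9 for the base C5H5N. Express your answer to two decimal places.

pH = 3.02

C5H5NH+ is the conjugate acid of the weak base C5H5N.
Ka = Kw/Kb = 1.0×10^-14 / 1.9 × 10^-9 = 5.26 × 10^-6
From the ICE table, Ka = x²/(0.172 − x) = 5.26 × 10^-6.
Assume x ≪ 0.172: x ≈ √(5.26 × 10^-6 × 0.172) = 9.51 × 10^-4 M
(x/C₀ = 0.55% < 5%, so the approximation holds.)
pH = −log(9.51 × 10^-4) = 3.02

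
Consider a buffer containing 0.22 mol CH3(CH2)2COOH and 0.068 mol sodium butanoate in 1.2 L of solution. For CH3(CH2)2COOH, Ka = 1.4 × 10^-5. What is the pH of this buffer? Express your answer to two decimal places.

pH = 4.34

pKa = −log(1.4 × 10^-5) = 4.854
Using pH = pKa + log([base]/[acid]) with [base]/[acid] = 0.068/0.22:
pH = 4.854 + (-0.510) = 4.34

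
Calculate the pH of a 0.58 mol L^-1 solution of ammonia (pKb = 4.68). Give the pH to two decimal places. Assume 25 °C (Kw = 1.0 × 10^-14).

NH3 + H2O ⇌ NH4+ + OH-
Kb = 10^(−4.68) = 2.09 × 10^-5
Kb = [OH-]²/(0.58 − [OH-]) = 2.09 × 10^-5
Assume [OH-] ≪ 0.58: [OH-] ≈ √(2.09 × 10^-5 × 0.58) = 3.48 × 10^-3 M
Check: 0.6% ionized — well under 5%, approximation valid.
pOH = −log(3.48 × 10^-3) = 2.46; pH = 14.00 − 2.46 = 11.54

pH = 11.54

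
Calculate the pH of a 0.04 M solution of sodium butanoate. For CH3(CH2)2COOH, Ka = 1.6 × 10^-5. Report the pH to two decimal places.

pH = 8.70

CH3(CH2)2COO- is the conjugate base of the weak acid CH3(CH2)2COOH.
Kb = Kw/Ka = 1.0×10^-14 / 1.6 × 10^-5 = 6.25 × 10^-10
Kb = [OH-]²/(0.04 − [OH-]) = 6.25 × 10^-10
Since Kb ≪ C₀, [OH-] ≈ √(Kb·C₀) = 5.00 × 10^-6 M.
([OH-]/C₀ = 0.013% < 5%, so the approximation holds.)
pOH = 5.30, so pH = 14.00 − pOH = 8.70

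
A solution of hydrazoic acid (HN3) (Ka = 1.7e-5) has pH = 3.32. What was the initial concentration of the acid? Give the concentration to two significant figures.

C₀ = 1.4 × 10^-2 M

[H+] = 10^(-3.32) = 4.79 × 10^-4 M = x
Ka = x²/(C₀ − x) ⇒ C₀ = x + x²/Ka
C₀ = 4.79 × 10^-4 + (4.79 × 10^-4)²/(1.7 × 10^-5) = 1.40 × 10^-2 M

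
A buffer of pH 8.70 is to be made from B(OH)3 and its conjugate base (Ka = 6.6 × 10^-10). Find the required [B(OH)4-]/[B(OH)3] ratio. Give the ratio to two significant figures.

pKa = -log(6.6 × 10^-10) = 9.180
pH = pKa + log(r) ⇒ log(r) = 8.70 − 9.180 = -0.480
r = [B(OH)4-]/[B(OH)3] = 10^(-0.480) = 0.331

ratio = 0.33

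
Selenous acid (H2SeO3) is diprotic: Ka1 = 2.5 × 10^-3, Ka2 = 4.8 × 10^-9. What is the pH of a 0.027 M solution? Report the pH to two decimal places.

Since Ka1 ≫ Ka2, the first ionization dominates [H+].
Ka1 = x²/(0.027 − x) = 2.5 × 10^-3
Solving the quadratic: x = (−Ka1 + √(Ka1² + 4·Ka1·C₀))/2 = 7.06 × 10^-3 M
pH = −log(7.06 × 10^-3) = 2.15

pH = 2.15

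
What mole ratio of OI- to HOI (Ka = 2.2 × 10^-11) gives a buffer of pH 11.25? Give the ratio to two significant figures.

ratio = 3.9

pKa = -log(2.2 × 10^-11) = 10.658
pH = pKa + log(r) ⇒ log(r) = 11.25 − 10.658 = +0.592
r = [OI-]/[HOI] = 10^(+0.592) = 3.91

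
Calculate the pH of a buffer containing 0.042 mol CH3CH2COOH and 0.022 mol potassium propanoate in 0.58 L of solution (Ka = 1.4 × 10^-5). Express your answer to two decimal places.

pKa = −log(1.4 × 10^-5) = 4.854
pH = pKa + log([A⁻]/[HA]) = 4.854 + log(0.022/0.042)
pH = 4.854 + (-0.281) = 4.57

pH = 4.57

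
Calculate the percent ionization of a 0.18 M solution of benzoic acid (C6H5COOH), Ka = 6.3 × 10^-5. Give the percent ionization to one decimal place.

C6H5COOH ⇌ C6H5COO- + H+; let x = [H+] at equilibrium.
x ≈ √(Ka·C₀) = √(6.3 × 10^-5 × 0.18) = 3.37 × 10^-3 M
Fraction ionized = 3.37 × 10^-3 / 0.18 = 0.0187 → 1.9%

1.9%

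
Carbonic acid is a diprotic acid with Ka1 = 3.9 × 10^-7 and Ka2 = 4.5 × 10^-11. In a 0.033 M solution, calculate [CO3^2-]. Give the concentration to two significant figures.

First ionization gives [H+] ≈ [HCO3-] = 1.13 × 10^-4 M.
Second step: Ka2 = [H+][CO3^2-]/[HCO3-] ≈ [CO3^2-] (since [H+] ≈ [HCO3-]).
So [CO3^2-] ≈ Ka2.

4.5 × 10^-11 M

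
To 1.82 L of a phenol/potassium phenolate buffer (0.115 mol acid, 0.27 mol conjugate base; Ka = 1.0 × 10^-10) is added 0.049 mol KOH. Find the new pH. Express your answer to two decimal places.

OH- converts C6H5OH to C6H5O-: C6H5OH → 0.066 mol, C6H5O- → 0.319 mol.
pKa = −log(1.0 × 10^-10) = 10.000
Henderson–Hasselbalch with mole ratio 0.319/0.066: pH = 10.000 + (+0.684)

pH = 10.68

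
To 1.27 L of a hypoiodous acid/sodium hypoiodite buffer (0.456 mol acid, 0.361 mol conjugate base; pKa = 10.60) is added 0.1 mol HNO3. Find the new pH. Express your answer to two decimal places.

pH = 10.27

After neutralization: n(HOI) = 0.556 mol, n(OI-) = 0.261 mol.
pH = pKa + log([A⁻]/[HA]) = 10.60 + log(0.261/0.556) = 10.60 -0.328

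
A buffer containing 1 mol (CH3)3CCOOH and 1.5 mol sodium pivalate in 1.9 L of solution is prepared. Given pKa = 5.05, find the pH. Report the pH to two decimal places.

pH = 5.23

Using pH = pKa + log([base]/[acid]) with [base]/[acid] = 1.5/1:
pH = 5.05 + (+0.176) = 5.23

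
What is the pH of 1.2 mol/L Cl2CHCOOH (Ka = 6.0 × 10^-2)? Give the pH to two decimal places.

Cl2CHCOOH ⇌ Cl2CHCOO- + H+
Ka = [H+]²/(1.2 − [H+]) = 6.0 × 10^-2
[H+] is not negligible relative to C₀; solve [H+]² + 0.06·[H+] − 0.072 = 0.
[H+] = (−Ka + √(Ka² + 4·Ka·C₀))/2 = 2.40 × 10^-1 M
pH = −log(2.40 × 10^-1) = 0.62

pH = 0.62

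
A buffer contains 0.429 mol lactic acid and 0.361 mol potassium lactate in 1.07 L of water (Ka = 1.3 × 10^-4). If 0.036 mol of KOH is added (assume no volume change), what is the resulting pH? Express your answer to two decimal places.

pH = 3.89

OH- converts CH3CH(OH)COOH to CH3CH(OH)COO-: CH3CH(OH)COOH → 0.393 mol, CH3CH(OH)COO- → 0.397 mol.
pKa = −log(1.3 × 10^-4) = 3.886
Henderson–Hasselbalch with mole ratio 0.397/0.393: pH = 3.886 + (+0.004)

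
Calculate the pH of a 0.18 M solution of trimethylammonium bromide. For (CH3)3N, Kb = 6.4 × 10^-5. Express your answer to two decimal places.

pH = 5.28

(CH3)3NH+ is the conjugate acid of the weak base (CH3)3N.
Ka = Kw/Kb = 1.0×10^-14 / 6.4 × 10^-5 = 1.56 × 10^-10
From the ICE table, Ka = [H+]²/(0.18 − [H+]) = 1.56 × 10^-10.
Assume [H+] ≪ 0.18: [H+] ≈ √(1.56 × 10^-10 × 0.18) = 5.30 × 10^-6 M
pH = −log[H+] = −log(5.30 × 10^-6) = 5.28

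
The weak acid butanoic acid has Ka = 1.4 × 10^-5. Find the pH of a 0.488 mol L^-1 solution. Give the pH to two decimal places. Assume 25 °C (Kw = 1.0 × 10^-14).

pH = 2.58

CH3(CH2)2COOH ⇌ CH3(CH2)2COO- + H+
From the ICE table, Ka = x²/(0.488 − x) = 1.4 × 10^-5.
Neglecting x in the denominator: x = √(1.4 × 10^-5 × 0.488) = 2.61 × 10^-3 M
pH = −log(2.61 × 10^-3) = 2.58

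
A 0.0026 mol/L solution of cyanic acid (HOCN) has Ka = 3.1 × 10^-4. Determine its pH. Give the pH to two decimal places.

HOCN ⇌ OCN- + H+
Ka = [H+]²/(0.0026 − [H+]) = 3.1 × 10^-4
The 5% rule fails; solving [H+]² + Ka·[H+] − Ka·C₀ = 0 exactly:
[H+] = [−0.00031 + √(0.00031² + 3.22e-06)]/2 = 7.56 × 10^-4 M
pH = −log(7.56 × 10^-4) = 3.12

pH = 3.12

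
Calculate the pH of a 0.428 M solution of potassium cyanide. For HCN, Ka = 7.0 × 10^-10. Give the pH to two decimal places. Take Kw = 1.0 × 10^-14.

pH = 11.39

CN- is the conjugate base of the weak acid HCN.
Kb = Kw/Ka = 1.0×10^-14 / 7.0 × 10^-10 = 1.43 × 10^-5
Let x = [OH-] at equilibrium. Kb = x²/(0.428 − x).
Since Kb ≪ C₀, x ≈ √(Kb·C₀) = 2.47 × 10^-3 M.
pOH = 2.61, so pH = 14.00 − pOH = 11.39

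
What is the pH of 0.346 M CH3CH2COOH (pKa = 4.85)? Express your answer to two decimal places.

CH3CH2COOH ⇌ CH3CH2COO- + H+
Ka = 10^(−4.85) = 1.41 × 10^-5
From the ICE table, Ka = [H+]²/(0.346 − [H+]) = 1.41 × 10^-5.
Assume [H+] ≪ 0.346: [H+] ≈ √(1.41 × 10^-5 × 0.346) = 2.21 × 10^-3 M
Check: 0.64% ionized — well under 5%, approximation valid.
pH = −log(2.21 × 10^-3) = 2.66

pH = 2.66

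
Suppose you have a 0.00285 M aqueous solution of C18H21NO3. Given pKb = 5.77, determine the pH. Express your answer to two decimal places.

C18H21NO3 + H2O ⇌ C18H22NO3+ + OH-
Kb = 10^(−5.77) = 1.70 × 10^-6
Let x = [OH-] at equilibrium. Kb = x²/(0.00285 − x).
Neglecting x in the denominator: x = √(1.70 × 10^-6 × 0.00285) = 6.96 × 10^-5 M
Check: 2.4% ionized — well under 5%, approximation valid.
pOH = −log(6.96 × 10^-5) = 4.16; pH = 14.00 − 4.16 = 9.84

pH = 9.84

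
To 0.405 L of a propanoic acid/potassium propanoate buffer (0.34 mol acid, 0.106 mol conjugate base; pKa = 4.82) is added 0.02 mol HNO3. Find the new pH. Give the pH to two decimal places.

After neutralization: n(CH3CH2COOH) = 0.36 mol, n(CH3CH2COO-) = 0.086 mol.
pH = pKa + log([A⁻]/[HA]) = 4.82 + log(0.086/0.36) = 4.82 -0.622

pH = 4.20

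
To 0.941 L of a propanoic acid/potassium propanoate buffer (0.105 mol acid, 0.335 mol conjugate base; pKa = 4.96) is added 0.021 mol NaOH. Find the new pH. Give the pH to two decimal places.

pH = 5.59

OH- converts CH3CH2COOH to CH3CH2COO-: CH3CH2COOH → 0.084 mol, CH3CH2COO- → 0.356 mol.
pH = pKa + log(n_CH3CH2COO-/n_CH3CH2COOH) = 4.96 + log(0.356/0.084) = 4.96 + (+0.627)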